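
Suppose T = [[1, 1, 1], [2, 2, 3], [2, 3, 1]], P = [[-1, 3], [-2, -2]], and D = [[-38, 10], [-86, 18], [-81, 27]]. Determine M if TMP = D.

M = T⁻¹DP⁻¹ (apply T⁻¹ on the left and P⁻¹ on the right).
T has determinant -1; T⁻¹ = [[7, -2, -1], [-4, 1, 1], [-2, 1, 0]].
P has determinant 8; P⁻¹ = [[-1/4, -3/8], [1/4, -1/8]].
T⁻¹D = [[-13, 7], [-15, 5], [-10, -2]].
M = (T⁻¹D)P⁻¹ = [[5, 4], [5, 5], [2, 4]].

M = [[5, 4], [5, 5], [2, 4]]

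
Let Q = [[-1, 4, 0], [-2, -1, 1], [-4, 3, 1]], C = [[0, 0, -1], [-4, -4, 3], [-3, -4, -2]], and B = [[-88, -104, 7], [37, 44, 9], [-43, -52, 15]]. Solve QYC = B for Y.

Y = [[5, 2, 0], [-1, 3, 4], [2, 3, -3]]

Left-multiply by Q⁻¹ and right-multiply by C⁻¹: Y = Q⁻¹BC⁻¹.
det Q = -4, so Q⁻¹ = [[1, 1, -1], [1/2, 1/4, -1/4], [5/2, 13/4, -9/4]].
det C = -4, so C⁻¹ = [[-5, -1, 1], [17/4, 3/4, -1], [-1, 0, 0]].
Q⁻¹B = [[-8, -8, 1], [-24, -28, 2], [-3, 0, 13]].
Y = (Q⁻¹B)C⁻¹ = [[5, 2, 0], [-1, 3, 4], [2, 3, -3]].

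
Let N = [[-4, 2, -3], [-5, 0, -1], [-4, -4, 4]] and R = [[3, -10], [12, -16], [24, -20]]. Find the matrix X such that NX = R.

Left-multiplying both sides by N⁻¹ gives X = N⁻¹R.
det N = 4, so N⁻¹ = [[-1, 1, -1/2], [6, -7, 11/4], [5, -6, 5/2]].
X = N⁻¹R = [[-1, 1, -1/2], [6, -7, 11/4], [5, -6, 5/2]] · [[3, -10], [12, -16], [24, -20]] = [[-3, 4], [0, -3], [3, -4]].

X = [[-3, 4], [0, -3], [3, -4]]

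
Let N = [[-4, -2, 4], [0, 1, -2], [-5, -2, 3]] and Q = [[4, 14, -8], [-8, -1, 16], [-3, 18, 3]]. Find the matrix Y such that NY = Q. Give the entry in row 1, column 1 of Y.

Left-multiplying both sides by N⁻¹ gives Y = N⁻¹Q.
det N = 4; the adjugate gives N⁻¹ = [[-1/4, -1/2, 0], [5/2, 2, -2], [5/4, 1/2, -1]].
Y = N⁻¹Q = [[-1/4, -1/2, 0], [5/2, 2, -2], [5/4, 1/2, -1]] · [[4, 14, -8], [-8, -1, 16], [-3, 18, 3]] = [[3, -3, -6], [0, -3, 6], [4, -1, -5]].

3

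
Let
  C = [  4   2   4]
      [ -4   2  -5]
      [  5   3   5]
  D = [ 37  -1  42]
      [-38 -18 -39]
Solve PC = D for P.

P = [[3, -5, 1], [-1, 1, -6]]

Since C sits to the right of P, P = DC⁻¹.
det C = 2, so C⁻¹ = [[25/2, 1, -9], [-5/2, 0, 2], [-11, -1, 8]].
P = DC⁻¹ = [[37, -1, 42], [-38, -18, -39]] · [[25/2, 1, -9], [-5/2, 0, 2], [-11, -1, 8]] = [[3, -5, 1], [-1, 1, -6]].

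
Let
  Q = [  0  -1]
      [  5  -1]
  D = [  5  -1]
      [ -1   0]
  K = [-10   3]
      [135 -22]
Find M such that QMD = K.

Left-multiply by Q⁻¹ and right-multiply by D⁻¹: M = Q⁻¹KD⁻¹.
det Q = 5; the adjugate gives Q⁻¹ = [[-1/5, 1/5], [-1, 0]].
det D = -1; the adjugate gives D⁻¹ = [[0, -1], [-1, -5]].
Q⁻¹K = [[29, -5], [10, -3]].
M = (Q⁻¹K)D⁻¹ = [[5, -4], [3, 5]].

M = [[5, -4], [3, 5]]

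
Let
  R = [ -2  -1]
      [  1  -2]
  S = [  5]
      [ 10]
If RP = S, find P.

P = [[0], [-5]]

R is on the left of P, so left-multiply by R⁻¹: P = R⁻¹S.
det R = 5; the adjugate gives R⁻¹ = [[-2/5, 1/5], [-1/5, -2/5]].
P = R⁻¹S = [[-2/5, 1/5], [-1/5, -2/5]] · [[5], [10]] = [[0], [-5]].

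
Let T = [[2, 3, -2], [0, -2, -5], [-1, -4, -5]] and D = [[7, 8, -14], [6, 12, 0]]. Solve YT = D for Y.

T is on the right of Y, so right-multiply by T⁻¹: Y = DT⁻¹.
det T = -1; the adjugate gives T⁻¹ = [[10, -23, 19], [-5, 12, -10], [2, -5, 4]].
Y = DT⁻¹ = [[7, 8, -14], [6, 12, 0]] · [[10, -23, 19], [-5, 12, -10], [2, -5, 4]] = [[2, 5, -3], [0, 6, -6]].

Y = [[2, 5, -3], [0, 6, -6]]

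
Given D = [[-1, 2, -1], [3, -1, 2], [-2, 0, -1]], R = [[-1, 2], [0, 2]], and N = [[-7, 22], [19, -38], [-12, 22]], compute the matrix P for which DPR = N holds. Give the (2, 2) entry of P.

3

Left-multiply by D⁻¹ and right-multiply by R⁻¹: P = D⁻¹NR⁻¹.
D has determinant -1; D⁻¹ = [[-1, -2, -3], [1, 1, 1], [2, 4, 5]].
det R = -2; the adjugate gives R⁻¹ = [[-1, 1], [0, 1/2]].
D⁻¹N = [[5, -12], [0, 6], [2, 2]].
P = (D⁻¹N)R⁻¹ = [[-5, -1], [0, 3], [-2, 3]].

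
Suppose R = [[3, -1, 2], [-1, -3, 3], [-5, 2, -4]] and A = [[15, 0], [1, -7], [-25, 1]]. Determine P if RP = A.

Since R multiplies P on the left, P = R⁻¹A.
det R = 3, so R⁻¹ = [[2, 0, 1], [-19/3, -2/3, -11/3], [-17/3, -1/3, -10/3]].
P = R⁻¹A = [[2, 0, 1], [-19/3, -2/3, -11/3], [-17/3, -1/3, -10/3]] · [[15, 0], [1, -7], [-25, 1]] = [[5, 1], [-4, 1], [-2, -1]].

P = [[5, 1], [-4, 1], [-2, -1]]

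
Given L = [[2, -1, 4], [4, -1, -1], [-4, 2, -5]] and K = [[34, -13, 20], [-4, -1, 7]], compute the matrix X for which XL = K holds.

L is on the right of X, so right-multiply by L⁻¹: X = KL⁻¹.
det L = 6, so L⁻¹ = [[7/6, 1/2, 5/6], [4, 1, 3], [2/3, 0, 1/3]].
X = KL⁻¹ = [[34, -13, 20], [-4, -1, 7]] · [[7/6, 1/2, 5/6], [4, 1, 3], [2/3, 0, 1/3]] = [[1, 4, -4], [-4, -3, -4]].

X = [[1, 4, -4], [-4, -3, -4]]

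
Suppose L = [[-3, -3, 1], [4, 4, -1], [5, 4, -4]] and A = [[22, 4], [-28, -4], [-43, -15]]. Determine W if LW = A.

W = [[-3, 1], [-3, -1], [4, 4]]

L is on the left of W, so left-multiply by L⁻¹: W = L⁻¹A.
det L = -1; the adjugate gives L⁻¹ = [[12, 8, 1], [-11, -7, -1], [4, 3, 0]].
W = L⁻¹A = [[12, 8, 1], [-11, -7, -1], [4, 3, 0]] · [[22, 4], [-28, -4], [-43, -15]] = [[-3, 1], [-3, -1], [4, 4]].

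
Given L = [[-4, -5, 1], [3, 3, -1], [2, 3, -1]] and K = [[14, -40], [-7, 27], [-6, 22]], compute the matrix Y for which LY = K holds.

Y = [[-1, 5], [-3, 4], [-5, 0]]

Since L multiplies Y on the left, Y = L⁻¹K.
det L = -2, so L⁻¹ = [[0, 1, -1], [-1/2, -1, 1/2], [-3/2, -1, -3/2]].
Y = L⁻¹K = [[0, 1, -1], [-1/2, -1, 1/2], [-3/2, -1, -3/2]] · [[14, -40], [-7, 27], [-6, 22]] = [[-1, 5], [-3, 4], [-5, 0]].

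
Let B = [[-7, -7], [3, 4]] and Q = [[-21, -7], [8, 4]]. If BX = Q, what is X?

X = [[4, 0], [-1, 1]]

B is on the left of X, so left-multiply by B⁻¹: X = B⁻¹Q.
det B = -7, so B⁻¹ = [[-4/7, -1], [3/7, 1]].
X = B⁻¹Q = [[-4/7, -1], [3/7, 1]] · [[-21, -7], [8, 4]] = [[4, 0], [-1, 1]].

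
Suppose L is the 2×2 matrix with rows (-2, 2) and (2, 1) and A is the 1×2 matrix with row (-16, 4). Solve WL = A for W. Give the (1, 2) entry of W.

Since L sits to the right of W, W = AL⁻¹.
det L = -6; the adjugate gives L⁻¹ = [[-1/6, 1/3], [1/3, 1/3]].
W = AL⁻¹ = [[-16, 4]] · [[-1/6, 1/3], [1/3, 1/3]] = [[4, -4]].

-4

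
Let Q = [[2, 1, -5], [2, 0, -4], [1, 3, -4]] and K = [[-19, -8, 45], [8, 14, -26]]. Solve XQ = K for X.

X = [[-5, -4, -1], [2, 0, 4]]

Q is on the right of X, so right-multiply by Q⁻¹: X = KQ⁻¹.
det Q = -2; the adjugate gives Q⁻¹ = [[-6, 11/2, 2], [-2, 3/2, 1], [-3, 5/2, 1]].
X = KQ⁻¹ = [[-19, -8, 45], [8, 14, -26]] · [[-6, 11/2, 2], [-2, 3/2, 1], [-3, 5/2, 1]] = [[-5, -4, -1], [2, 0, 4]].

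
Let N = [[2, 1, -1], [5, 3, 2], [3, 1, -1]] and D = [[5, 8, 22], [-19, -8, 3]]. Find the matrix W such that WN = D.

W = [[-5, 6, -5], [-1, -1, -4]]

Right-multiplying both sides by N⁻¹ gives W = DN⁻¹.
N has determinant 5; N⁻¹ = [[-1, 0, 1], [11/5, 1/5, -9/5], [-4/5, 1/5, 1/5]].
W = DN⁻¹ = [[5, 8, 22], [-19, -8, 3]] · [[-1, 0, 1], [11/5, 1/5, -9/5], [-4/5, 1/5, 1/5]] = [[-5, 6, -5], [-1, -1, -4]].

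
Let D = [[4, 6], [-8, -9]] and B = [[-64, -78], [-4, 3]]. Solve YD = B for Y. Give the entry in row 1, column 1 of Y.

Since D sits to the right of Y, Y = BD⁻¹.
det D = 12; the adjugate gives D⁻¹ = [[-3/4, -1/2], [2/3, 1/3]].
Y = BD⁻¹ = [[-64, -78], [-4, 3]] · [[-3/4, -1/2], [2/3, 1/3]] = [[-4, 6], [5, 3]].

-4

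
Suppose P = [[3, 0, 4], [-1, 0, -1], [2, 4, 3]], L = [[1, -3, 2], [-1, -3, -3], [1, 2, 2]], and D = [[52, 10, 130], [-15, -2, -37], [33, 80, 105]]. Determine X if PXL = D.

X = P⁻¹DL⁻¹ (apply P⁻¹ on the left and L⁻¹ on the right).
det P = -4, so P⁻¹ = [[-1, -4, 0], [-1/4, -1/4, 1/4], [1, 3, 0]].
det L = 5; the adjugate gives L⁻¹ = [[0, 2, 3], [-1/5, 0, 1/5], [1/5, -1, -6/5]].
P⁻¹D = [[8, -2, 18], [-1, 18, 3], [7, 4, 19]].
X = (P⁻¹D)L⁻¹ = [[4, -2, 2], [-3, -5, -3], [3, -5, -1]].

X = [[4, -2, 2], [-3, -5, -3], [3, -5, -1]]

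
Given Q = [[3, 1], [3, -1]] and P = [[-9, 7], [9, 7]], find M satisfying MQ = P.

Right-multiplying both sides by Q⁻¹ gives M = PQ⁻¹.
Q has determinant -6; Q⁻¹ = [[1/6, 1/6], [1/2, -1/2]].
M = PQ⁻¹ = [[-9, 7], [9, 7]] · [[1/6, 1/6], [1/2, -1/2]] = [[2, -5], [5, -2]].

M = [[2, -5], [5, -2]]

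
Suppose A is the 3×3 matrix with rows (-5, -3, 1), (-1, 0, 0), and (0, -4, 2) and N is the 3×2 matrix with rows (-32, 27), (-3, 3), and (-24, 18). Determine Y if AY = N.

Left-multiplying both sides by A⁻¹ gives Y = A⁻¹N.
det A = -2, so A⁻¹ = [[0, -1, 0], [-1, 5, 1/2], [-2, 10, 3/2]].
Y = A⁻¹N = [[0, -1, 0], [-1, 5, 1/2], [-2, 10, 3/2]] · [[-32, 27], [-3, 3], [-24, 18]] = [[3, -3], [5, -3], [-2, 3]].

Y = [[3, -3], [5, -3], [-2, 3]]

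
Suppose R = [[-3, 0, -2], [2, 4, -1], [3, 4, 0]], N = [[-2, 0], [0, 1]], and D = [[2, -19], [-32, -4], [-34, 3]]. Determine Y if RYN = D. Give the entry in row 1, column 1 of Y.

-1

Y = R⁻¹DN⁻¹ (apply R⁻¹ on the left and N⁻¹ on the right).
det R = -4, so R⁻¹ = [[-1, 2, -2], [3/4, -3/2, 7/4], [1, -3, 3]].
det N = -2; the adjugate gives N⁻¹ = [[-1/2, 0], [0, 1]].
R⁻¹D = [[2, 5], [-10, -3], [-4, 2]].
Y = (R⁻¹D)N⁻¹ = [[-1, 5], [5, -3], [2, 2]].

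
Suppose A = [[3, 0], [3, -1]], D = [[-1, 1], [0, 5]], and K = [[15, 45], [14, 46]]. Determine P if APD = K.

P = [[-5, 4], [-1, 0]]

Isolating P: multiply by A⁻¹ from the left and D⁻¹ from the right, so P = A⁻¹KD⁻¹.
det A = -3; the adjugate gives A⁻¹ = [[1/3, 0], [1, -1]].
det D = -5; the adjugate gives D⁻¹ = [[-1, 1/5], [0, 1/5]].
A⁻¹K = [[5, 15], [1, -1]].
P = (A⁻¹K)D⁻¹ = [[-5, 4], [-1, 0]].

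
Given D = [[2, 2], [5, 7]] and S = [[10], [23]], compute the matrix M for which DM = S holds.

M = [[6], [-1]]

D is on the left of M, so left-multiply by D⁻¹: M = D⁻¹S.
det D = 4; the adjugate gives D⁻¹ = [[7/4, -1/2], [-5/4, 1/2]].
M = D⁻¹S = [[7/4, -1/2], [-5/4, 1/2]] · [[10], [23]] = [[6], [-1]].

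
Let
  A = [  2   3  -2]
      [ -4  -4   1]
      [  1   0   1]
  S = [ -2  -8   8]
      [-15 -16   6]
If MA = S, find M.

M = [[0, 2, 6], [-4, 1, -3]]

Since A sits to the right of M, M = SA⁻¹.
det A = -1; the adjugate gives A⁻¹ = [[4, 3, 5], [-5, -4, -6], [-4, -3, -4]].
M = SA⁻¹ = [[-2, -8, 8], [-15, -16, 6]] · [[4, 3, 5], [-5, -4, -6], [-4, -3, -4]] = [[0, 2, 6], [-4, 1, -3]].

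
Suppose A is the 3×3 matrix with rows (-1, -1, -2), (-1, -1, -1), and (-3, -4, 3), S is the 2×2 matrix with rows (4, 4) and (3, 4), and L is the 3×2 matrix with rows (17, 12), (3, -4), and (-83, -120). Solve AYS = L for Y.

Y = A⁻¹LS⁻¹ (apply A⁻¹ on the left and S⁻¹ on the right).
det A = -1, so A⁻¹ = [[7, -11, 1], [-6, 9, -1], [-1, 1, 0]].
det S = 4; the adjugate gives S⁻¹ = [[1, -1], [-3/4, 1]].
A⁻¹L = [[3, 8], [8, 12], [-14, -16]].
Y = (A⁻¹L)S⁻¹ = [[-3, 5], [-1, 4], [-2, -2]].

Y = [[-3, 5], [-1, 4], [-2, -2]]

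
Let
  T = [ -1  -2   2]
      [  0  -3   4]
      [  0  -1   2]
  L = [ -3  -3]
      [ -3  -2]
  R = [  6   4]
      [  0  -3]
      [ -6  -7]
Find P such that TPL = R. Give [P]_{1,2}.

P = T⁻¹RL⁻¹ (apply T⁻¹ on the left and L⁻¹ on the right).
det T = 2; the adjugate gives T⁻¹ = [[-1, 1, -1], [0, -1, 2], [0, -1/2, 3/2]].
det L = -3; the adjugate gives L⁻¹ = [[2/3, -1], [-1, 1]].
T⁻¹R = [[0, 0], [-12, -11], [-9, -9]].
P = (T⁻¹R)L⁻¹ = [[0, 0], [3, 1], [3, 0]].

0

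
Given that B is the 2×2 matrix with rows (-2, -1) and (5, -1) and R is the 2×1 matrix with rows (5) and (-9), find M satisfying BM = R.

B is on the left of M, so left-multiply by B⁻¹: M = B⁻¹R.
B has determinant 7; B⁻¹ = [[-1/7, 1/7], [-5/7, -2/7]].
M = B⁻¹R = [[-1/7, 1/7], [-5/7, -2/7]] · [[5], [-9]] = [[-2], [-1]].

M = [[-2], [-1]]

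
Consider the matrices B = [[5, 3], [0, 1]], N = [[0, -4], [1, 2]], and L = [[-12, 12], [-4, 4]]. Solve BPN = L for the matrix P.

P = B⁻¹LN⁻¹ (apply B⁻¹ on the left and N⁻¹ on the right).
B has determinant 5; B⁻¹ = [[1/5, -3/5], [0, 1]].
det N = 4; the adjugate gives N⁻¹ = [[1/2, 1], [-1/4, 0]].
B⁻¹L = [[0, 0], [-4, 4]].
P = (B⁻¹L)N⁻¹ = [[0, 0], [-3, -4]].

P = [[0, 0], [-3, -4]]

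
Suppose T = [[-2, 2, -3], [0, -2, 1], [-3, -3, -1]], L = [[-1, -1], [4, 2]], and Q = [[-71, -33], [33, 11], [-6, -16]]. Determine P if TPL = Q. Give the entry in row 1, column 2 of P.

Left-multiply by T⁻¹ and right-multiply by L⁻¹: P = T⁻¹QL⁻¹.
det T = 2, so T⁻¹ = [[5/2, 11/2, -2], [-3/2, -7/2, 1], [-3, -6, 2]].
L has determinant 2; L⁻¹ = [[1, 1/2], [-2, -1/2]].
T⁻¹Q = [[16, 10], [-15, -5], [3, 1]].
P = (T⁻¹Q)L⁻¹ = [[-4, 3], [-5, -5], [1, 1]].

3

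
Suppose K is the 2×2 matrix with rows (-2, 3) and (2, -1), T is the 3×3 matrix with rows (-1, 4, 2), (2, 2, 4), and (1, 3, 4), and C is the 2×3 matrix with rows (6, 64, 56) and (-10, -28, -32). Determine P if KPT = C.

P = [[-1, -5, 3], [4, 1, 0]]

Isolating P: multiply by K⁻¹ from the left and T⁻¹ from the right, so P = K⁻¹CT⁻¹.
det K = -4, so K⁻¹ = [[1/4, 3/4], [1/2, 1/2]].
det T = -4; the adjugate gives T⁻¹ = [[1, 5/2, -3], [1, 3/2, -2], [-1, -7/4, 5/2]].
K⁻¹C = [[-6, -5, -10], [-2, 18, 12]].
P = (K⁻¹C)T⁻¹ = [[-1, -5, 3], [4, 1, 0]].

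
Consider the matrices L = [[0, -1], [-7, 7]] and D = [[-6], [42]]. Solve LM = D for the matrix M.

L is on the left of M, so left-multiply by L⁻¹: M = L⁻¹D.
L has determinant -7; L⁻¹ = [[-1, -1/7], [-1, 0]].
M = L⁻¹D = [[-1, -1/7], [-1, 0]] · [[-6], [42]] = [[0], [6]].

M = [[0], [6]]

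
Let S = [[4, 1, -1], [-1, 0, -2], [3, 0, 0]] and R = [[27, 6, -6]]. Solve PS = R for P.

Right-multiplying both sides by S⁻¹ gives P = RS⁻¹.
det S = -6, so S⁻¹ = [[0, 0, 1/3], [1, -1/2, -3/2], [0, -1/2, -1/6]].
P = RS⁻¹ = [[27, 6, -6]] · [[0, 0, 1/3], [1, -1/2, -3/2], [0, -1/2, -1/6]] = [[6, 0, 1]].

P = [[6, 0, 1]]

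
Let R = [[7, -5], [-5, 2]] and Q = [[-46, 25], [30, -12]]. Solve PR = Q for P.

P = [[-3, 5], [0, -6]]

Right-multiplying both sides by R⁻¹ gives P = QR⁻¹.
det R = -11; the adjugate gives R⁻¹ = [[-2/11, -5/11], [-5/11, -7/11]].
P = QR⁻¹ = [[-46, 25], [30, -12]] · [[-2/11, -5/11], [-5/11, -7/11]] = [[-3, 5], [0, -6]].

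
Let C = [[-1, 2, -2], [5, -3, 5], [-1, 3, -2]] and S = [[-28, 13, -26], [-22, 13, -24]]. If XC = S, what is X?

Right-multiplying both sides by C⁻¹ gives X = SC⁻¹.
det C = -5; the adjugate gives C⁻¹ = [[9/5, 2/5, -4/5], [-1, 0, 1], [-12/5, -1/5, 7/5]].
X = SC⁻¹ = [[-28, 13, -26], [-22, 13, -24]] · [[9/5, 2/5, -4/5], [-1, 0, 1], [-12/5, -1/5, 7/5]] = [[-1, -6, -1], [5, -4, -3]].

X = [[-1, -6, -1], [5, -4, -3]]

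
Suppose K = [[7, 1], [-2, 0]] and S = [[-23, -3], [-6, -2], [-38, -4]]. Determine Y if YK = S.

Since K sits to the right of Y, Y = SK⁻¹.
det K = 2; the adjugate gives K⁻¹ = [[0, -1/2], [1, 7/2]].
Y = SK⁻¹ = [[-23, -3], [-6, -2], [-38, -4]] · [[0, -1/2], [1, 7/2]] = [[-3, 1], [-2, -4], [-4, 5]].

Y = [[-3, 1], [-2, -4], [-4, 5]]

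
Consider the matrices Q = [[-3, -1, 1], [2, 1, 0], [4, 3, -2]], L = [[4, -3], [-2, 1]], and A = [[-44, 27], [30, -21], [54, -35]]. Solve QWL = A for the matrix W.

W = [[2, -4], [2, 5], [3, 5]]

Isolating W: multiply by Q⁻¹ from the left and L⁻¹ from the right, so W = Q⁻¹AL⁻¹.
det Q = 4; the adjugate gives Q⁻¹ = [[-1/2, 1/4, -1/4], [1, 1/2, 1/2], [1/2, 5/4, -1/4]].
L has determinant -2; L⁻¹ = [[-1/2, -3/2], [-1, -2]].
Q⁻¹A = [[16, -10], [-2, -1], [2, -4]].
W = (Q⁻¹A)L⁻¹ = [[2, -4], [2, 5], [3, 5]].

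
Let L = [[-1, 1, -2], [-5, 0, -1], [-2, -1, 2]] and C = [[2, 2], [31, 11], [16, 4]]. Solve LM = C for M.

L is on the left of M, so left-multiply by L⁻¹: M = L⁻¹C.
det L = 3; the adjugate gives L⁻¹ = [[-1/3, 0, -1/3], [4, -2, 3], [5/3, -1, 5/3]].
M = L⁻¹C = [[-1/3, 0, -1/3], [4, -2, 3], [5/3, -1, 5/3]] · [[2, 2], [31, 11], [16, 4]] = [[-6, -2], [-6, -2], [-1, -1]].

M = [[-6, -2], [-6, -2], [-1, -1]]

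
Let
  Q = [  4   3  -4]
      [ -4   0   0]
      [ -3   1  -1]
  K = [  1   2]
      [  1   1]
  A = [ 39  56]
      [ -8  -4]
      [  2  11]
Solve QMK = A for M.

M = [[-1, 3], [3, -2], [-3, -4]]

Isolating M: multiply by Q⁻¹ from the left and K⁻¹ from the right, so M = Q⁻¹AK⁻¹.
det Q = 4; the adjugate gives Q⁻¹ = [[0, -1/4, 0], [-1, -4, 4], [-1, -13/4, 3]].
det K = -1; the adjugate gives K⁻¹ = [[-1, 2], [1, -1]].
Q⁻¹A = [[2, 1], [1, 4], [-7, -10]].
M = (Q⁻¹A)K⁻¹ = [[-1, 3], [3, -2], [-3, -4]].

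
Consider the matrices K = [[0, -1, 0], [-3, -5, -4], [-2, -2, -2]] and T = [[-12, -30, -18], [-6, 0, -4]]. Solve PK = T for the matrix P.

Since K sits to the right of P, P = TK⁻¹.
det K = -2; the adjugate gives K⁻¹ = [[-1, 1, -2], [-1, 0, 0], [2, -1, 3/2]].
P = TK⁻¹ = [[-12, -30, -18], [-6, 0, -4]] · [[-1, 1, -2], [-1, 0, 0], [2, -1, 3/2]] = [[6, 6, -3], [-2, -2, 6]].

P = [[6, 6, -3], [-2, -2, 6]]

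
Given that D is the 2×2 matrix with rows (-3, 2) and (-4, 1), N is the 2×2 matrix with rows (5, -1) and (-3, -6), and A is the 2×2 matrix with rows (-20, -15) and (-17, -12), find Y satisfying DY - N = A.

DY = A + N = [[-15, -16], [-20, -18]].
D is on the left of Y, so left-multiply by D⁻¹: Y = D⁻¹(A + N).
det D = 5, so D⁻¹ = [[1/5, -2/5], [4/5, -3/5]].
Y = D⁻¹(A + N) = [[5, 4], [0, -2]].

Y = [[5, 4], [0, -2]]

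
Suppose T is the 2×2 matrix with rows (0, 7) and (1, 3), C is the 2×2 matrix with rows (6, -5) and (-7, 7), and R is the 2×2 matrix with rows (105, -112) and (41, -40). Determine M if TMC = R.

M = [[4, 4], [-1, -3]]

Isolating M: multiply by T⁻¹ from the left and C⁻¹ from the right, so M = T⁻¹RC⁻¹.
det T = -7; the adjugate gives T⁻¹ = [[-3/7, 1], [1/7, 0]].
det C = 7, so C⁻¹ = [[1, 5/7], [1, 6/7]].
T⁻¹R = [[-4, 8], [15, -16]].
M = (T⁻¹R)C⁻¹ = [[4, 4], [-1, -3]].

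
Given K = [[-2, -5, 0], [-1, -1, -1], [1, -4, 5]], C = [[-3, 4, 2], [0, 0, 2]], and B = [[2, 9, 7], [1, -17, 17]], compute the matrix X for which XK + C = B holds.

X = [[0, -5, 0], [1, 0, 3]]

XK = B − C = [[5, 5, 5], [1, -17, 15]].
Since K sits to the right of X, X = (B − C)K⁻¹.
det K = -2, so K⁻¹ = [[9/2, -25/2, -5/2], [-2, 5, 1], [-5/2, 13/2, 3/2]].
X = (B − C)K⁻¹ = [[0, -5, 0], [1, 0, 3]].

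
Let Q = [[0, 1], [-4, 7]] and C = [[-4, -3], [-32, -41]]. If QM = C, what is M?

M = [[1, 5], [-4, -3]]

Left-multiplying both sides by Q⁻¹ gives M = Q⁻¹C.
det Q = 4; the adjugate gives Q⁻¹ = [[7/4, -1/4], [1, 0]].
M = Q⁻¹C = [[7/4, -1/4], [1, 0]] · [[-4, -3], [-32, -41]] = [[1, 5], [-4, -3]].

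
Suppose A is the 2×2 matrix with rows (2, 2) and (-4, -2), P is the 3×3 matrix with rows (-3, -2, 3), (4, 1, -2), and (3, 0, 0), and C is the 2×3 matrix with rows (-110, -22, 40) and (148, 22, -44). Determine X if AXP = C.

Isolating X: multiply by A⁻¹ from the left and P⁻¹ from the right, so X = A⁻¹CP⁻¹.
A has determinant 4; A⁻¹ = [[-1/2, -1/2], [1, 1/2]].
det P = 3; the adjugate gives P⁻¹ = [[0, 0, 1/3], [-2, -3, 2], [-1, -2, 5/3]].
A⁻¹C = [[-19, 0, 2], [-36, -11, 18]].
X = (A⁻¹C)P⁻¹ = [[-2, -4, -3], [4, -3, -4]].

X = [[-2, -4, -3], [4, -3, -4]]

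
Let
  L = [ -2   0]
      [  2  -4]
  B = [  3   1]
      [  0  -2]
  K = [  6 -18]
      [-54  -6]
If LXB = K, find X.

X = L⁻¹KB⁻¹ (apply L⁻¹ on the left and B⁻¹ on the right).
det L = 8; the adjugate gives L⁻¹ = [[-1/2, 0], [-1/4, -1/4]].
det B = -6, so B⁻¹ = [[1/3, 1/6], [0, -1/2]].
L⁻¹K = [[-3, 9], [12, 6]].
X = (L⁻¹K)B⁻¹ = [[-1, -5], [4, -1]].

X = [[-1, -5], [4, -1]]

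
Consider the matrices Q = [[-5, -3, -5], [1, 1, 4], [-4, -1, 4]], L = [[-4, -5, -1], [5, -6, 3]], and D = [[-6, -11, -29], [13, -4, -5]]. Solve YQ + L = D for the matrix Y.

YQ = D − L = [[-2, -6, -28], [8, 2, -8]].
Q is on the right of Y, so right-multiply by Q⁻¹: Y = (D − L)Q⁻¹.
Q has determinant 5; Q⁻¹ = [[8/5, 17/5, -7/5], [-4, -8, 3], [3/5, 7/5, -2/5]].
Y = (D − L)Q⁻¹ = [[4, 2, -4], [0, 0, -2]].

Y = [[4, 2, -4], [0, 0, -2]]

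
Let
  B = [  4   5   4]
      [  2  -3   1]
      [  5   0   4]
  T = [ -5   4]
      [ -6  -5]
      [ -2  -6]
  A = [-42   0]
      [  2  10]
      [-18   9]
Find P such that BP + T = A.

P = [[-4, -1], [-5, -4], [1, 5]]

BP = A − T = [[-37, -4], [8, 15], [-16, 15]].
Since B multiplies P on the left, P = B⁻¹(A − T).
det B = -3; the adjugate gives B⁻¹ = [[4, 20/3, -17/3], [1, 4/3, -4/3], [-5, -25/3, 22/3]].
P = B⁻¹(A − T) = [[-4, -1], [-5, -4], [1, 5]].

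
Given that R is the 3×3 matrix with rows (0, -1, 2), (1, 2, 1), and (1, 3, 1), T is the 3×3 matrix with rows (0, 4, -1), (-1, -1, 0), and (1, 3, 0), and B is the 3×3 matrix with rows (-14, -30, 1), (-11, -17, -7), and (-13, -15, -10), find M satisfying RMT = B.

M = [[0, -5, -4], [3, -2, -4], [1, 3, -5]]

Isolating M: multiply by R⁻¹ from the left and T⁻¹ from the right, so M = R⁻¹BT⁻¹.
det R = 2; the adjugate gives R⁻¹ = [[-1/2, 7/2, -5/2], [0, -1, 1], [1/2, -1/2, 1/2]].
det T = 2; the adjugate gives T⁻¹ = [[0, -3/2, -1/2], [0, 1/2, 1/2], [-1, 2, 2]].
R⁻¹B = [[1, -7, 0], [-2, 2, -3], [-8, -14, -1]].
M = (R⁻¹B)T⁻¹ = [[0, -5, -4], [3, -2, -4], [1, 3, -5]].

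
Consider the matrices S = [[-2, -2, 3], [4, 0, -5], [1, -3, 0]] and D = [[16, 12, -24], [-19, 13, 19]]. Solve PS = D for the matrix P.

P = [[-3, 3, -2], [-2, -5, -3]]

Right-multiplying both sides by S⁻¹ gives P = DS⁻¹.
det S = 4, so S⁻¹ = [[-15/4, -9/4, 5/2], [-5/4, -3/4, 1/2], [-3, -2, 2]].
P = DS⁻¹ = [[16, 12, -24], [-19, 13, 19]] · [[-15/4, -9/4, 5/2], [-5/4, -3/4, 1/2], [-3, -2, 2]] = [[-3, 3, -2], [-2, -5, -3]].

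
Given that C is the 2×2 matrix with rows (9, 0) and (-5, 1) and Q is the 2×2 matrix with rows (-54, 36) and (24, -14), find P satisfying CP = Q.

Left-multiplying both sides by C⁻¹ gives P = C⁻¹Q.
det C = 9; the adjugate gives C⁻¹ = [[1/9, 0], [5/9, 1]].
P = C⁻¹Q = [[1/9, 0], [5/9, 1]] · [[-54, 36], [24, -14]] = [[-6, 4], [-6, 6]].

P = [[-6, 4], [-6, 6]]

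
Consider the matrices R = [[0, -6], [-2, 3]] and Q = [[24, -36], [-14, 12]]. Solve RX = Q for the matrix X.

X = [[1, 3], [-4, 6]]

Since R multiplies X on the left, X = R⁻¹Q.
det R = -12; the adjugate gives R⁻¹ = [[-1/4, -1/2], [-1/6, 0]].
X = R⁻¹Q = [[-1/4, -1/2], [-1/6, 0]] · [[24, -36], [-14, 12]] = [[1, 3], [-4, 6]].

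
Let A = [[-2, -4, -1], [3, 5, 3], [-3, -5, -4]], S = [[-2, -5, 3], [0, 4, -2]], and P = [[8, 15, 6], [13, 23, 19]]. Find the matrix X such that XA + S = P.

X = [[-5, 2, 2], [4, 3, -4]]

XA = P − S = [[10, 20, 3], [13, 19, 21]].
A is on the right of X, so right-multiply by A⁻¹: X = (P − S)A⁻¹.
det A = -2, so A⁻¹ = [[5/2, 11/2, 7/2], [-3/2, -5/2, -3/2], [0, -1, -1]].
X = (P − S)A⁻¹ = [[-5, 2, 2], [4, 3, -4]].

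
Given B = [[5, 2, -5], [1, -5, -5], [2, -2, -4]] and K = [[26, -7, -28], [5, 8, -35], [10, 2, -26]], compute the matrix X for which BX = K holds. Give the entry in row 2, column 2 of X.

Since B multiplies X on the left, X = B⁻¹K.
B has determinant -2; B⁻¹ = [[-5, -9, 35/2], [3, 5, -10], [-4, -7, 27/2]].
X = B⁻¹K = [[-5, -9, 35/2], [3, 5, -10], [-4, -7, 27/2]] · [[26, -7, -28], [5, 8, -35], [10, 2, -26]] = [[0, -2, 0], [3, -1, 1], [-4, -1, 6]].

-1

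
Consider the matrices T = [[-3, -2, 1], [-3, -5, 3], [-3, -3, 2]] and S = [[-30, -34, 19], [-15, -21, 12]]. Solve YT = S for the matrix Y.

T is on the right of Y, so right-multiply by T⁻¹: Y = ST⁻¹.
T has determinant 3; T⁻¹ = [[-1/3, 1/3, -1/3], [-1, -1, 2], [-2, -1, 3]].
Y = ST⁻¹ = [[-30, -34, 19], [-15, -21, 12]] · [[-1/3, 1/3, -1/3], [-1, -1, 2], [-2, -1, 3]] = [[6, 5, -1], [2, 4, -1]].

Y = [[6, 5, -1], [2, 4, -1]]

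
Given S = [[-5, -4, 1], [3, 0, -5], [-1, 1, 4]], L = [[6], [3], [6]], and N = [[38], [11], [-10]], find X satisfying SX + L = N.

X = [[-4], [-4], [-4]]

SX = N − L = [[32], [8], [-16]].
Left-multiplying both sides by S⁻¹ gives X = S⁻¹(N − L).
S has determinant 6; S⁻¹ = [[5/6, 17/6, 10/3], [-7/6, -19/6, -11/3], [1/2, 3/2, 2]].
X = S⁻¹(N − L) = [[-4], [-4], [-4]].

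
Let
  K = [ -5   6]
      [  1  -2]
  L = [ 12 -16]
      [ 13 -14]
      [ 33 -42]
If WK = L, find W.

Right-multiplying both sides by K⁻¹ gives W = LK⁻¹.
det K = 4, so K⁻¹ = [[-1/2, -3/2], [-1/4, -5/4]].
W = LK⁻¹ = [[12, -16], [13, -14], [33, -42]] · [[-1/2, -3/2], [-1/4, -5/4]] = [[-2, 2], [-3, -2], [-6, 3]].

W = [[-2, 2], [-3, -2], [-6, 3]]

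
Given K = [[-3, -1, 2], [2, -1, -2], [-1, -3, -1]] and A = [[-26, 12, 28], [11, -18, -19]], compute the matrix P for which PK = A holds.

Since K sits to the right of P, P = AK⁻¹.
det K = -3; the adjugate gives K⁻¹ = [[5/3, 7/3, -4/3], [-4/3, -5/3, 2/3], [7/3, 8/3, -5/3]].
P = AK⁻¹ = [[-26, 12, 28], [11, -18, -19]] · [[5/3, 7/3, -4/3], [-4/3, -5/3, 2/3], [7/3, 8/3, -5/3]] = [[6, -6, -4], [-2, 5, 5]].

P = [[6, -6, -4], [-2, 5, 5]]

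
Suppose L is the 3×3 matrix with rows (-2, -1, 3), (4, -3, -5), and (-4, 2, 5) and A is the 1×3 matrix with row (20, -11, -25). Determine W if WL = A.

Since L sits to the right of W, W = AL⁻¹.
L has determinant -2; L⁻¹ = [[5/2, -11/2, -7], [0, -1, -1], [2, -4, -5]].
W = AL⁻¹ = [[20, -11, -25]] · [[5/2, -11/2, -7], [0, -1, -1], [2, -4, -5]] = [[0, 1, -4]].

W = [[0, 1, -4]]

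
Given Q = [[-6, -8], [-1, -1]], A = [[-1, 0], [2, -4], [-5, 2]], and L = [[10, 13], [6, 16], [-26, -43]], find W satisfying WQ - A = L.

WQ = L + A = [[9, 13], [8, 12], [-31, -41]].
Since Q sits to the right of W, W = (L + A)Q⁻¹.
det Q = -2, so Q⁻¹ = [[1/2, -4], [-1/2, 3]].
W = (L + A)Q⁻¹ = [[-2, 3], [-2, 4], [5, 1]].

W = [[-2, 3], [-2, 4], [5, 1]]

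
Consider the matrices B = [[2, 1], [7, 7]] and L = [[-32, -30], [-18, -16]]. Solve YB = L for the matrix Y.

Since B sits to the right of Y, Y = LB⁻¹.
det B = 7; the adjugate gives B⁻¹ = [[1, -1/7], [-1, 2/7]].
Y = LB⁻¹ = [[-32, -30], [-18, -16]] · [[1, -1/7], [-1, 2/7]] = [[-2, -4], [-2, -2]].

Y = [[-2, -4], [-2, -2]]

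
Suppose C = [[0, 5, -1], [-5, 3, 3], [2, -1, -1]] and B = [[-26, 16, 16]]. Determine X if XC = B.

Since C sits to the right of X, X = BC⁻¹.
C has determinant 6; C⁻¹ = [[0, 1, 3], [1/6, 1/3, 5/6], [-1/6, 5/3, 25/6]].
X = BC⁻¹ = [[-26, 16, 16]] · [[0, 1, 3], [1/6, 1/3, 5/6], [-1/6, 5/3, 25/6]] = [[0, 6, 2]].

X = [[0, 6, 2]]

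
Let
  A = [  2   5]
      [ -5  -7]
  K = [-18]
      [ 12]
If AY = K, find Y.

A is on the left of Y, so left-multiply by A⁻¹: Y = A⁻¹K.
A has determinant 11; A⁻¹ = [[-7/11, -5/11], [5/11, 2/11]].
Y = A⁻¹K = [[-7/11, -5/11], [5/11, 2/11]] · [[-18], [12]] = [[6], [-6]].

Y = [[6], [-6]]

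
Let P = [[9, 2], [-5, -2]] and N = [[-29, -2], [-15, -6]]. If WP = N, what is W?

W = [[-6, -5], [0, 3]]

Since P sits to the right of W, W = NP⁻¹.
det P = -8; the adjugate gives P⁻¹ = [[1/4, 1/4], [-5/8, -9/8]].
W = NP⁻¹ = [[-29, -2], [-15, -6]] · [[1/4, 1/4], [-5/8, -9/8]] = [[-6, -5], [0, 3]].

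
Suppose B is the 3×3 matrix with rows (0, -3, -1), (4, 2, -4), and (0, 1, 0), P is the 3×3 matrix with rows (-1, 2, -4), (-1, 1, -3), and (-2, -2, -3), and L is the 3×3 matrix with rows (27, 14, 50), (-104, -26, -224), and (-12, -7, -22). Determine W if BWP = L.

W = [[5, 0, 3], [1, 1, 5], [-4, 5, -5]]

W = B⁻¹LP⁻¹ (apply B⁻¹ on the left and P⁻¹ on the right).
det B = -4, so B⁻¹ = [[-1, 1/4, -7/2], [0, 0, 1], [-1, 0, -3]].
P has determinant -1; P⁻¹ = [[9, -14, 2], [-3, 5, -1], [-4, 6, -1]].
B⁻¹L = [[-11, 4, -29], [-12, -7, -22], [9, 7, 16]].
W = (B⁻¹L)P⁻¹ = [[5, 0, 3], [1, 1, 5], [-4, 5, -5]].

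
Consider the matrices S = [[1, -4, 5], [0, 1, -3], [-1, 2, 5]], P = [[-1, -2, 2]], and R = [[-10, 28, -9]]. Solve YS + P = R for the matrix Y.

YS = R − P = [[-9, 30, -11]].
Right-multiplying both sides by S⁻¹ gives Y = (R − P)S⁻¹.
det S = 4, so S⁻¹ = [[11/4, 15/2, 7/4], [3/4, 5/2, 3/4], [1/4, 1/2, 1/4]].
Y = (R − P)S⁻¹ = [[-5, 2, 4]].

Y = [[-5, 2, 4]]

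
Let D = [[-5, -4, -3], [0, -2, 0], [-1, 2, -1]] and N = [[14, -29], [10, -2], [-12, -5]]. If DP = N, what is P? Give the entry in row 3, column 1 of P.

2

Since D multiplies P on the left, P = D⁻¹N.
D has determinant -4; D⁻¹ = [[-1/2, 5/2, 3/2], [0, -1/2, 0], [1/2, -7/2, -5/2]].
P = D⁻¹N = [[-1/2, 5/2, 3/2], [0, -1/2, 0], [1/2, -7/2, -5/2]] · [[14, -29], [10, -2], [-12, -5]] = [[0, 2], [-5, 1], [2, 5]].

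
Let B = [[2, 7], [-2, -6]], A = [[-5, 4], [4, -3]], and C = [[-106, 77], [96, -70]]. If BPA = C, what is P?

Isolating P: multiply by B⁻¹ from the left and A⁻¹ from the right, so P = B⁻¹CA⁻¹.
det B = 2; the adjugate gives B⁻¹ = [[-3, -7/2], [1, 1]].
A has determinant -1; A⁻¹ = [[3, 4], [4, 5]].
B⁻¹C = [[-18, 14], [-10, 7]].
P = (B⁻¹C)A⁻¹ = [[2, -2], [-2, -5]].

P = [[2, -2], [-2, -5]]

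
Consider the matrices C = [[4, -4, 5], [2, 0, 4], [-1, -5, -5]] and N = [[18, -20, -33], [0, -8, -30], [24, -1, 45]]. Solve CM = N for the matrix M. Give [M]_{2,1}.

Since C multiplies M on the left, M = C⁻¹N.
det C = 6; the adjugate gives C⁻¹ = [[10/3, -15/2, -8/3], [1, -5/2, -1], [-5/3, 4, 4/3]].
M = C⁻¹N = [[10/3, -15/2, -8/3], [1, -5/2, -1], [-5/3, 4, 4/3]] · [[18, -20, -33], [0, -8, -30], [24, -1, 45]] = [[-4, -4, -5], [-6, 1, -3], [2, 0, -5]].

-6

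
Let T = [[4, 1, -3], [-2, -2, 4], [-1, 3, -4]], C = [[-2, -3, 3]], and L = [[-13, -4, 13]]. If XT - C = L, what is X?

XT = L + C = [[-15, -7, 16]].
Since T sits to the right of X, X = (L + C)T⁻¹.
det T = -4, so T⁻¹ = [[1, 5/4, 1/2], [3, 19/4, 5/2], [2, 13/4, 3/2]].
X = (L + C)T⁻¹ = [[-4, 0, -1]].

X = [[-4, 0, -1]]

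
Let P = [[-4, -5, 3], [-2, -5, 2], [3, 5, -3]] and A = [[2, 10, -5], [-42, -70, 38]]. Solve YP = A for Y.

Y = [[3, -1, 4], [4, 4, -6]]

Right-multiplying both sides by P⁻¹ gives Y = AP⁻¹.
det P = -5, so P⁻¹ = [[-1, 0, -1], [0, -3/5, -2/5], [-1, -1, -2]].
Y = AP⁻¹ = [[2, 10, -5], [-42, -70, 38]] · [[-1, 0, -1], [0, -3/5, -2/5], [-1, -1, -2]] = [[3, -1, 4], [4, 4, -6]].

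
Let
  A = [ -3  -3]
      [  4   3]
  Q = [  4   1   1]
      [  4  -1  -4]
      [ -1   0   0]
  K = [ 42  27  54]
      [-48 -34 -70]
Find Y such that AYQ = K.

Left-multiply by A⁻¹ and right-multiply by Q⁻¹: Y = A⁻¹KQ⁻¹.
A has determinant 3; A⁻¹ = [[1, 1], [-4/3, -1]].
det Q = 3; the adjugate gives Q⁻¹ = [[0, 0, -1], [4/3, 1/3, 20/3], [-1/3, -1/3, -8/3]].
A⁻¹K = [[-6, -7, -16], [-8, -2, -2]].
Y = (A⁻¹K)Q⁻¹ = [[-4, 3, 2], [-2, 0, 0]].

Y = [[-4, 3, 2], [-2, 0, 0]]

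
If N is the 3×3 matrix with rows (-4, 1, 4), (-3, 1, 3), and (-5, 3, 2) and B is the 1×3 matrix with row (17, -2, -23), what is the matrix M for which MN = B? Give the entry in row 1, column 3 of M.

2

Since N sits to the right of M, M = BN⁻¹.
det N = 3; the adjugate gives N⁻¹ = [[-7/3, 10/3, -1/3], [-3, 4, 0], [-4/3, 7/3, -1/3]].
M = BN⁻¹ = [[17, -2, -23]] · [[-7/3, 10/3, -1/3], [-3, 4, 0], [-4/3, 7/3, -1/3]] = [[-3, -5, 2]].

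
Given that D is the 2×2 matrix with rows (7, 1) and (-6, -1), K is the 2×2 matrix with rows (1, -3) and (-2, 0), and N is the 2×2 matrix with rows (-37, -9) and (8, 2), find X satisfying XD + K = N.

XD = N − K = [[-38, -6], [10, 2]].
Right-multiplying both sides by D⁻¹ gives X = (N − K)D⁻¹.
det D = -1; the adjugate gives D⁻¹ = [[1, 1], [-6, -7]].
X = (N − K)D⁻¹ = [[-2, 4], [-2, -4]].

X = [[-2, 4], [-2, -4]]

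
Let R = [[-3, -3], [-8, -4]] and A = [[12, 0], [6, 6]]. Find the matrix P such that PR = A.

Since R sits to the right of P, P = AR⁻¹.
det R = -12, so R⁻¹ = [[1/3, -1/4], [-2/3, 1/4]].
P = AR⁻¹ = [[12, 0], [6, 6]] · [[1/3, -1/4], [-2/3, 1/4]] = [[4, -3], [-2, 0]].

P = [[4, -3], [-2, 0]]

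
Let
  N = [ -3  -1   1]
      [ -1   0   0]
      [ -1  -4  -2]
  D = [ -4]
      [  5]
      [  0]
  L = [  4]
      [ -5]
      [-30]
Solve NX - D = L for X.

NX = L + D = [[0], [0], [-30]].
N is on the left of X, so left-multiply by N⁻¹: X = N⁻¹(L + D).
N has determinant 6; N⁻¹ = [[0, -1, 0], [-1/3, 7/6, -1/6], [2/3, -11/6, -1/6]].
X = N⁻¹(L + D) = [[0], [5], [5]].

X = [[0], [5], [5]]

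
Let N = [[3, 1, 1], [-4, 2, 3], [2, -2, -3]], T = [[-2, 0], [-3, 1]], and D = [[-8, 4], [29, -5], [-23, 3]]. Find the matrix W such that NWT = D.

Isolating W: multiply by N⁻¹ from the left and T⁻¹ from the right, so W = N⁻¹DT⁻¹.
det N = -2, so N⁻¹ = [[0, -1/2, -1/2], [3, 11/2, 13/2], [-2, -4, -5]].
det T = -2; the adjugate gives T⁻¹ = [[-1/2, 0], [-3/2, 1]].
N⁻¹D = [[-3, 1], [-14, 4], [15, -3]].
W = (N⁻¹D)T⁻¹ = [[0, 1], [1, 4], [-3, -3]].

W = [[0, 1], [1, 4], [-3, -3]]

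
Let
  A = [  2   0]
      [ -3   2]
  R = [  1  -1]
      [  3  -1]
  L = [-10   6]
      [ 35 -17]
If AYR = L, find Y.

Y = [[-2, -1], [1, 3]]

Left-multiply by A⁻¹ and right-multiply by R⁻¹: Y = A⁻¹LR⁻¹.
A has determinant 4; A⁻¹ = [[1/2, 0], [3/4, 1/2]].
det R = 2, so R⁻¹ = [[-1/2, 1/2], [-3/2, 1/2]].
A⁻¹L = [[-5, 3], [10, -4]].
Y = (A⁻¹L)R⁻¹ = [[-2, -1], [1, 3]].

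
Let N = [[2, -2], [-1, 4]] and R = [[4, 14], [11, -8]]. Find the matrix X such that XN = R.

N is on the right of X, so right-multiply by N⁻¹: X = RN⁻¹.
det N = 6, so N⁻¹ = [[2/3, 1/3], [1/6, 1/3]].
X = RN⁻¹ = [[4, 14], [11, -8]] · [[2/3, 1/3], [1/6, 1/3]] = [[5, 6], [6, 1]].

X = [[5, 6], [6, 1]]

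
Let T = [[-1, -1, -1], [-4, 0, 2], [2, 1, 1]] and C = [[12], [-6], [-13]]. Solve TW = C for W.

W = [[-1], [-6], [-5]]

Since T multiplies W on the left, W = T⁻¹C.
det T = -2, so T⁻¹ = [[1, 0, 1], [-4, -1/2, -3], [2, 1/2, 2]].
W = T⁻¹C = [[1, 0, 1], [-4, -1/2, -3], [2, 1/2, 2]] · [[12], [-6], [-13]] = [[-1], [-6], [-5]].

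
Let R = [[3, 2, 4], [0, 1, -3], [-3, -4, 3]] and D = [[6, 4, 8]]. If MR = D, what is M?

M = [[2, 0, 0]]

R is on the right of M, so right-multiply by R⁻¹: M = DR⁻¹.
R has determinant 3; R⁻¹ = [[-3, -22/3, -10/3], [3, 7, 3], [1, 2, 1]].
M = DR⁻¹ = [[6, 4, 8]] · [[-3, -22/3, -10/3], [3, 7, 3], [1, 2, 1]] = [[2, 0, 0]].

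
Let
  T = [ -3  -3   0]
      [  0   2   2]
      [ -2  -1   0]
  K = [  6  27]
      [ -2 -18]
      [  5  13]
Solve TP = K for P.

P = [[-3, -4], [1, -5], [-2, -4]]

Left-multiplying both sides by T⁻¹ gives P = T⁻¹K.
det T = 6; the adjugate gives T⁻¹ = [[1/3, 0, -1], [-2/3, 0, 1], [2/3, 1/2, -1]].
P = T⁻¹K = [[1/3, 0, -1], [-2/3, 0, 1], [2/3, 1/2, -1]] · [[6, 27], [-2, -18], [5, 13]] = [[-3, -4], [1, -5], [-2, -4]].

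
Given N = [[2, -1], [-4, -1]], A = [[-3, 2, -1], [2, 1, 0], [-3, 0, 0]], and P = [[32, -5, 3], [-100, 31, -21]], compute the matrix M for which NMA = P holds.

M = N⁻¹PA⁻¹ (apply N⁻¹ on the left and A⁻¹ on the right).
det N = -6, so N⁻¹ = [[1/6, -1/6], [-2/3, -1/3]].
det A = -3, so A⁻¹ = [[0, 0, -1/3], [0, 1, 2/3], [-1, 2, 7/3]].
N⁻¹P = [[22, -6, 4], [12, -7, 5]].
M = (N⁻¹P)A⁻¹ = [[-4, 2, -2], [-5, 3, 3]].

M = [[-4, 2, -2], [-5, 3, 3]]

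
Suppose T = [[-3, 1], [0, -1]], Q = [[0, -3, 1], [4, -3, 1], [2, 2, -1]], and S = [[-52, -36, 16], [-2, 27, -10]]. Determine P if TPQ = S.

P = [[-2, 3, 3], [5, 2, -3]]

Isolating P: multiply by T⁻¹ from the left and Q⁻¹ from the right, so P = T⁻¹SQ⁻¹.
det T = 3, so T⁻¹ = [[-1/3, -1/3], [0, -1]].
det Q = -4, so Q⁻¹ = [[-1/4, 1/4, 0], [-3/2, 1/2, -1], [-7/2, 3/2, -3]].
T⁻¹S = [[18, 3, -2], [2, -27, 10]].
P = (T⁻¹S)Q⁻¹ = [[-2, 3, 3], [5, 2, -3]].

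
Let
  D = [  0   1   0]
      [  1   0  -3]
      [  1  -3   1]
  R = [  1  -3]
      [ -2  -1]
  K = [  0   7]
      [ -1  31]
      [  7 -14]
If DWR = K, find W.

W = [[-3, -4], [-2, -1], [2, 0]]

Left-multiply by D⁻¹ and right-multiply by R⁻¹: W = D⁻¹KR⁻¹.
D has determinant -4; D⁻¹ = [[9/4, 1/4, 3/4], [1, 0, 0], [3/4, -1/4, 1/4]].
det R = -7, so R⁻¹ = [[1/7, -3/7], [-2/7, -1/7]].
D⁻¹K = [[5, 13], [0, 7], [2, -6]].
W = (D⁻¹K)R⁻¹ = [[-3, -4], [-2, -1], [2, 0]].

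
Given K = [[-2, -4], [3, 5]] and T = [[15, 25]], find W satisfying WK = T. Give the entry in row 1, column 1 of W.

Since K sits to the right of W, W = TK⁻¹.
det K = 2, so K⁻¹ = [[5/2, 2], [-3/2, -1]].
W = TK⁻¹ = [[15, 25]] · [[5/2, 2], [-3/2, -1]] = [[0, 5]].

0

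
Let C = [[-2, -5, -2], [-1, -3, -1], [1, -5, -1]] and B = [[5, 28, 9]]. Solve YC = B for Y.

Right-multiplying both sides by C⁻¹ gives Y = BC⁻¹.
det C = -2, so C⁻¹ = [[1, -5/2, 1/2], [1, -2, 0], [-4, 15/2, -1/2]].
Y = BC⁻¹ = [[5, 28, 9]] · [[1, -5/2, 1/2], [1, -2, 0], [-4, 15/2, -1/2]] = [[-3, -1, -2]].

Y = [[-3, -1, -2]]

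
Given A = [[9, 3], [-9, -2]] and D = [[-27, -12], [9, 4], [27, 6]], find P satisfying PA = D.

P = [[-6, -3], [2, 1], [0, -3]]

A is on the right of P, so right-multiply by A⁻¹: P = DA⁻¹.
det A = 9, so A⁻¹ = [[-2/9, -1/3], [1, 1]].
P = DA⁻¹ = [[-27, -12], [9, 4], [27, 6]] · [[-2/9, -1/3], [1, 1]] = [[-6, -3], [2, 1], [0, -3]].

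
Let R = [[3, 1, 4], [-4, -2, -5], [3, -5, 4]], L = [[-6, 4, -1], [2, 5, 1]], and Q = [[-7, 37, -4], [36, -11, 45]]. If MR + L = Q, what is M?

MR = Q − L = [[-1, 33, -3], [34, -16, 44]].
Since R sits to the right of M, M = (Q − L)R⁻¹.
det R = 6, so R⁻¹ = [[-11/2, -4, 1/2], [1/6, 0, -1/6], [13/3, 3, -1/3]].
M = (Q − L)R⁻¹ = [[-2, -5, -5], [1, -4, 5]].

M = [[-2, -5, -5], [1, -4, 5]]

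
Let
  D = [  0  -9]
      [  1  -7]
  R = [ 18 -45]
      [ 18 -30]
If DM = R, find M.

Since D multiplies M on the left, M = D⁻¹R.
det D = 9; the adjugate gives D⁻¹ = [[-7/9, 1], [-1/9, 0]].
M = D⁻¹R = [[-7/9, 1], [-1/9, 0]] · [[18, -45], [18, -30]] = [[4, 5], [-2, 5]].

M = [[4, 5], [-2, 5]]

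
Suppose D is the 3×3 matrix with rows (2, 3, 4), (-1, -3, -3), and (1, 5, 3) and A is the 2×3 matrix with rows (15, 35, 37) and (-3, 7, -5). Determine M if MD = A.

Since D sits to the right of M, M = AD⁻¹.
D has determinant 4; D⁻¹ = [[3/2, 11/4, 3/4], [0, 1/2, 1/2], [-1/2, -7/4, -3/4]].
M = AD⁻¹ = [[15, 35, 37], [-3, 7, -5]] · [[3/2, 11/4, 3/4], [0, 1/2, 1/2], [-1/2, -7/4, -3/4]] = [[4, -6, 1], [-2, 4, 5]].

M = [[4, -6, 1], [-2, 4, 5]]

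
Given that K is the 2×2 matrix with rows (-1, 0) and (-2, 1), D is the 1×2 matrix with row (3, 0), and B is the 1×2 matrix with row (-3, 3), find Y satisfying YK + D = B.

Y = [[0, 3]]

YK = B − D = [[-6, 3]].
Since K sits to the right of Y, Y = (B − D)K⁻¹.
det K = -1, so K⁻¹ = [[-1, 0], [-2, 1]].
Y = (B − D)K⁻¹ = [[0, 3]].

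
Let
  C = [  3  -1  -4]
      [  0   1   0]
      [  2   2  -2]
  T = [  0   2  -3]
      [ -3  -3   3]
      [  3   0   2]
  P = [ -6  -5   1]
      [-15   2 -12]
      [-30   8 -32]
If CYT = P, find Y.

Y = [[-2, -5, 2], [4, 2, -3], [0, -3, 4]]

Y = C⁻¹PT⁻¹ (apply C⁻¹ on the left and T⁻¹ on the right).
C has determinant 2; C⁻¹ = [[-1, -5, 2], [0, 1, 0], [-1, -4, 3/2]].
det T = 3, so T⁻¹ = [[-2, -4/3, -1], [5, 3, 3], [3, 2, 2]].
C⁻¹P = [[21, 11, -5], [-15, 2, -12], [21, 9, -1]].
Y = (C⁻¹P)T⁻¹ = [[-2, -5, 2], [4, 2, -3], [0, -3, 4]].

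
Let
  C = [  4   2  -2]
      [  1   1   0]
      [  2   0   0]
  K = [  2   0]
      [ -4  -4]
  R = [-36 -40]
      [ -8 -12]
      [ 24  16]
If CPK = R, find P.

P = C⁻¹RK⁻¹ (apply C⁻¹ on the left and K⁻¹ on the right).
det C = 4; the adjugate gives C⁻¹ = [[0, 0, 1/2], [0, 1, -1/2], [-1/2, 1, 1/2]].
det K = -8; the adjugate gives K⁻¹ = [[1/2, 0], [-1/2, -1/4]].
C⁻¹R = [[12, 8], [-20, -20], [22, 16]].
P = (C⁻¹R)K⁻¹ = [[2, -2], [0, 5], [3, -4]].

P = [[2, -2], [0, 5], [3, -4]]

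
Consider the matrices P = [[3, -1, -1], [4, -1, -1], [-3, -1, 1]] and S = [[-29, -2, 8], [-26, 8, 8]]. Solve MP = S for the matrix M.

M = [[2, -5, 5], [-6, -2, 0]]

Right-multiplying both sides by P⁻¹ gives M = SP⁻¹.
P has determinant 2; P⁻¹ = [[-1, 1, 0], [-1/2, 0, -1/2], [-7/2, 3, 1/2]].
M = SP⁻¹ = [[-29, -2, 8], [-26, 8, 8]] · [[-1, 1, 0], [-1/2, 0, -1/2], [-7/2, 3, 1/2]] = [[2, -5, 5], [-6, -2, 0]].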